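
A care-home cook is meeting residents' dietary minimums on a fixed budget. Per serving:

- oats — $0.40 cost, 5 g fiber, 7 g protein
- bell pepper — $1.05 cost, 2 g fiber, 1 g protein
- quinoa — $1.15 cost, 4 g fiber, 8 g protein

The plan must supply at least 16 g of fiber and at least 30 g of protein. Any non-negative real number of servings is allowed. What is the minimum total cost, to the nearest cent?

$1.71

oats only: max(16/5, 30/7) = 4.286 servings → $1.71.
bell pepper only: max(16/2, 30/1) = 30 servings → $31.50.
quinoa only: max(16/4, 30/8) = 4 servings → $4.60.
oats + bell pepper: the both-tight solution has a negative serving — not a feasible corner.
oats + quinoa with both tight: 0.6667 servings and 3.167 servings → $3.91.
bell pepper + quinoa with both tight: 0.6667 servings and 3.667 servings → $4.92.
The minimum over all feasible corners is $1.71.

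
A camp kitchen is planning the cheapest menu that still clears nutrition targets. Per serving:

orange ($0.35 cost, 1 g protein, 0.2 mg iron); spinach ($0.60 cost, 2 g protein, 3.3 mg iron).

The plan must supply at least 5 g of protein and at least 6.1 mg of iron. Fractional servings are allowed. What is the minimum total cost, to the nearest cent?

orange only: max(5/1, 6.1/0.2) = 30.5 servings → $10.68.
spinach only: max(5/2, 6.1/3.3) = 2.5 servings → $1.50.
orange + spinach with both tight: 1.483 servings and 1.759 servings → $1.57.
So the least-cost plan costs $1.50.

$1.50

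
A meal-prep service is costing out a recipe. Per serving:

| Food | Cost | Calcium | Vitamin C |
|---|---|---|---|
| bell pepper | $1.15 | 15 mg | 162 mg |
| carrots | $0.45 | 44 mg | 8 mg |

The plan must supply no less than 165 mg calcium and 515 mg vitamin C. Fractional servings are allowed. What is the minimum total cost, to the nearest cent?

A basic optimal solution has at most two foods positive. Try each food alone and each pair with both targets met exactly.
bell pepper only: max(165/15, 515/162) = 11 servings → $12.65.
carrots only: max(165/44, 515/8) = 64.38 servings → $28.97.
bell pepper + carrots with both tight: 3.045 servings and 2.712 servings → $4.72.
Cheapest feasible corner: $4.72.

$4.72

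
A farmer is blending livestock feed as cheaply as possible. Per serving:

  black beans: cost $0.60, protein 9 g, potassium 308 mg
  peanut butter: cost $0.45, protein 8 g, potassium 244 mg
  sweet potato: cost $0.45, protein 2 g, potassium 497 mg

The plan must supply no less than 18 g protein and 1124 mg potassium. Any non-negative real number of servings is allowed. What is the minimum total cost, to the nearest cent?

$1.46

The cheapest plan sits at a corner of the feasible region — with two constraints it uses at most two foods.
black beans only: max(18/9, 1124/308) = 3.649 servings → $2.19.
peanut butter only: max(18/8, 1124/244) = 4.607 servings → $2.07.
sweet potato only: max(18/2, 1124/497) = 9 servings → $4.05.
black beans + peanut butter with both targets exact would need a negative amount; discard.
black beans + sweet potato with both tight: 1.737 servings and 1.185 servings → $1.58.
peanut butter + sweet potato with both tight: 1.92 servings and 1.319 servings → $1.46.
Cheapest feasible corner: $1.46.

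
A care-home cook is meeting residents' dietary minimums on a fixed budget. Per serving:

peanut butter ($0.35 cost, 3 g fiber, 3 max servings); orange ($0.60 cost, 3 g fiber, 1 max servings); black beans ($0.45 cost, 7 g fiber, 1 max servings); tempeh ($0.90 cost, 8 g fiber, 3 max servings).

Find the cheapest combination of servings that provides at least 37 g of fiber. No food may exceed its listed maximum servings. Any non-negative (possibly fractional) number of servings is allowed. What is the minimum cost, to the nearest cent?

Cost per g of fiber: black beans $0.0643, tempeh $0.1125, peanut butter $0.1167, orange $0.2000.
Take 1 serving of black beans: +7.0 g fiber for $0.45 (total $0.45, still need 30.0 g).
Take 3 servings of tempeh: +24.0 g fiber for $2.70 (total $3.15, still need 6.0 g).
Take 2 servings of peanut butter: +6.0 g fiber for $0.70 (total $3.85, still need 0.0 g).
Filling from the cheapest source first is optimal under one linear minimum: $3.85.

$3.85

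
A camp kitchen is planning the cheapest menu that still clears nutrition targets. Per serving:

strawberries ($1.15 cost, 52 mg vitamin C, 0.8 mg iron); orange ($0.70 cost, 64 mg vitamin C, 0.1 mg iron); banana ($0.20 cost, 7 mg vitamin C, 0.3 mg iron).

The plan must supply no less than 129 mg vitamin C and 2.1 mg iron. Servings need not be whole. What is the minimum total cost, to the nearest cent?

$2.22

Check every corner: each single food scaled to meet both minima, and each pair solved so both constraints bind.
strawberries only: max(129/52, 2.1/0.8) = 2.625 servings → $3.02.
orange only: max(129/64, 2.1/0.1) = 21 servings → $14.70.
banana only: max(129/7, 2.1/0.3) = 18.43 servings → $3.69.
strawberries + orange with both targets exact would need a negative amount; discard.
strawberries + banana with both tight: 2.4 servings and 0.6 servings → $2.88.
orange + banana with both tight: 1.297 servings and 6.568 servings → $2.22.
The minimum over all feasible corners is $2.22.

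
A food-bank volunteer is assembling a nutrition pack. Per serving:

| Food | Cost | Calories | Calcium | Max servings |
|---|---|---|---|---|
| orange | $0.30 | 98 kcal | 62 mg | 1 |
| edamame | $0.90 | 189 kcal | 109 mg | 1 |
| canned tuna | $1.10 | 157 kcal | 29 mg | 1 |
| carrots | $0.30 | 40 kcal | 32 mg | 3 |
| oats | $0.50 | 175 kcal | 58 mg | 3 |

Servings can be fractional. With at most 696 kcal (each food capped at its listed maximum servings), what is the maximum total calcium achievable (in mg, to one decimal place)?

Calcium per kcal: carrots 0.8, orange 0.6327, edamame 0.5767, oats 0.3314, canned tuna 0.1847.
Take 3 servings of carrots: uses 120 kcal, +96.0 mg calcium (running total 96.0 mg).
Take 1 serving of orange: uses 98 kcal, +62.0 mg calcium (running total 158.0 mg).
Take 1 serving of edamame: uses 189 kcal, +109.0 mg calcium (running total 267.0 mg).
Take 1.651 servings of oats: uses 289 kcal, +95.8 mg calcium (running total 362.8 mg).
Greedy by best ratio exhausts the calories allowance optimally: 362.8 mg.

362.8 mg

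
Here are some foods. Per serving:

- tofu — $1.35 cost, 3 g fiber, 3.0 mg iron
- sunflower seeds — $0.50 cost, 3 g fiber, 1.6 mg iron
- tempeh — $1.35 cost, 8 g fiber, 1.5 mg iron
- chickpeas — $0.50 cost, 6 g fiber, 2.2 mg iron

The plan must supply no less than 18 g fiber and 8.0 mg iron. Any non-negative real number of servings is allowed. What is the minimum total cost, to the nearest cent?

$1.82

Compare the cost at each extreme point of the feasible region.
tofu only: max(18/3, 8.0/3.0) = 6 servings → $8.10.
sunflower seeds only: max(18/3, 8.0/1.6) = 6 servings → $3.00.
tempeh only: max(18/8, 8.0/1.5) = 5.333 servings → $7.20.
chickpeas only: max(18/6, 8.0/2.2) = 3.636 servings → $1.82.
tofu + sunflower seeds with both targets exact would need a negative amount; discard.
tofu + tempeh with both tight: 1.897 servings and 1.538 servings → $4.64.
tofu + chickpeas with both tight: 0.7368 servings and 2.632 servings → $2.31.
sunflower seeds + tempeh with both tight: 4.458 servings and 0.5783 servings → $3.01.
sunflower seeds + chickpeas with both tight: 2.8 servings and 1.6 servings → $2.20.
tempeh + chickpeas: the both-tight solution has a negative serving — not a feasible corner.
The minimum over all feasible corners is $1.82.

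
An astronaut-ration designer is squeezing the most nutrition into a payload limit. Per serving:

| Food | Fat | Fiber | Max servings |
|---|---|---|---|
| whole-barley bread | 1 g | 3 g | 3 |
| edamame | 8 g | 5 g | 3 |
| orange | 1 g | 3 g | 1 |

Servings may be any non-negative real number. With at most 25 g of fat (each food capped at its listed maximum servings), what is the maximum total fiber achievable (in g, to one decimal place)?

Fiber per g fat: whole-barley bread 3, orange 3, edamame 0.625.
Take 3 servings of whole-barley bread: uses 3 g fat, +9.0 g fiber (running total 9.0 g).
Take 1 serving of orange: uses 1 g fat, +3.0 g fiber (running total 12.0 g).
Take 2.625 servings of edamame: uses 21 g fat, +13.1 g fiber (running total 25.1 g).
Filling greedily by fiber-per-g fat is optimal for one linear limit, giving 25.1 g.

25.1 g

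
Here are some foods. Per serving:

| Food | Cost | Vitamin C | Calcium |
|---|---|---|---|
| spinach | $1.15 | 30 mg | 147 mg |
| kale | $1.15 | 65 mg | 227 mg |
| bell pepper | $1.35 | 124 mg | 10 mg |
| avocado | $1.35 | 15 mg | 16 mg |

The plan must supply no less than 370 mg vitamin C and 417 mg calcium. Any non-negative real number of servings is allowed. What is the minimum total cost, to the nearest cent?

spinach only: max(370/30, 417/147) = 12.33 servings → $14.18.
kale only: max(370/65, 417/227) = 5.692 servings → $6.55.
bell pepper only: max(370/124, 417/10) = 41.7 servings → $56.30.
avocado only: max(370/15, 417/16) = 26.06 servings → $35.18.
spinach + kale with both targets exact would need a negative amount; discard.
spinach + bell pepper with both tight: 2.678 servings and 2.336 servings → $6.23.
spinach + avocado with both tight: 0.1942 servings and 24.28 servings → $33.00.
kale + bell pepper with both tight: 1.746 servings and 2.069 servings → $4.80.
kale + avocado with both tight: 0.1416 servings and 24.05 servings → $32.63.
bell pepper + avocado: the both-tight solution has a negative serving — not a feasible corner.
So the least-cost plan costs $4.80.

$4.80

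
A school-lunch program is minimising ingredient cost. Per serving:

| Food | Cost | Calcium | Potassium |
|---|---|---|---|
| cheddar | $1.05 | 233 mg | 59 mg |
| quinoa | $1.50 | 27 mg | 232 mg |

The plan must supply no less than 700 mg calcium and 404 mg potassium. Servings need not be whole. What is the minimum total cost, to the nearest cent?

$4.54

The cheapest plan sits at a corner of the feasible region — with two constraints it uses at most two foods.
cheddar only: max(700/233, 404/59) = 6.847 servings → $7.19.
quinoa only: max(700/27, 404/232) = 25.93 servings → $38.89.
cheddar + quinoa with both tight: 2.888 servings and 1.007 servings → $4.54.
So the least-cost plan costs $4.54.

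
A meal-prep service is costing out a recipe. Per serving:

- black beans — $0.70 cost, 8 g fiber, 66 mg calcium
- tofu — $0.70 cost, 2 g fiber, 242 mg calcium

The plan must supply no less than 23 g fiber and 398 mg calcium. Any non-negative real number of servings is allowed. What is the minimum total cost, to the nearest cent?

For a min-cost LP with two ≥-constraints, a basic feasible solution has at most two positive variables.
black beans only: max(23/8, 398/66) = 6.03 servings → $4.22.
tofu only: max(23/2, 398/242) = 11.5 servings → $8.05.
black beans + tofu with both tight: 2.644 servings and 0.9235 servings → $2.50.
Cheapest feasible corner: $2.50.

$2.50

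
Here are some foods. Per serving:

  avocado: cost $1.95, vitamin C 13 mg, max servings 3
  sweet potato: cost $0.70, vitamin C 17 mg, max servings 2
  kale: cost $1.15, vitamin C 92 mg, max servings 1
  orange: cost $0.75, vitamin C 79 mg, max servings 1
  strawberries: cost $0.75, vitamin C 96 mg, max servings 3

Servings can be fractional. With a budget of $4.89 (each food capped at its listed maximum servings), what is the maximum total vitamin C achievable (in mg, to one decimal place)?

Vitamin C per dollar: strawberries 128, orange 105.3, kale 80, sweet potato 24.29, avocado 6.667.
Take 3 servings of strawberries: spends $2.25, +288.0 mg vitamin C (running total 288.0 mg).
Take 1 serving of orange: spends $0.75, +79.0 mg vitamin C (running total 367.0 mg).
Take 1 serving of kale: spends $1.15, +92.0 mg vitamin C (running total 459.0 mg).
Take 1.057 servings of sweet potato: spends $0.74, +18.0 mg vitamin C (running total 477.0 mg).
Filling greedily by vitamin C-per-dollar is optimal for one linear limit, giving 477.0 mg.

477.0 mg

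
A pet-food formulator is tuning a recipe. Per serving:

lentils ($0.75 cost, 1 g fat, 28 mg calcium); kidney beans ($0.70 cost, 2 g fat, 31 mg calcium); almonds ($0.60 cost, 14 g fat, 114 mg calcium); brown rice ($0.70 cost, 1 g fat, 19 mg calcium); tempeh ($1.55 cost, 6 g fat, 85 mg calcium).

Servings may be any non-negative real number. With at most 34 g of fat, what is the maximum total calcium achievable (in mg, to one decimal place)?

952.0 mg

Calcium per g fat: lentils 28, brown rice 19, kidney beans 15.5, tempeh 14.17, almonds 8.143.
With no serving limits, spend the whole fat allowance on lentils: 34 g / 1 g × 28 mg = 952.0 mg.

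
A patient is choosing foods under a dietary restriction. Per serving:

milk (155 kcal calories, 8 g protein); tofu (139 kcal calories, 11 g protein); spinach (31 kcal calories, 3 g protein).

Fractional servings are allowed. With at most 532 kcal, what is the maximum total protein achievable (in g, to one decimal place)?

51.5 g

Protein per kcal: spinach 0.09677, tofu 0.07914, milk 0.05161.
With no serving limits, spend the whole calories allowance on spinach: 532 kcal / 31 kcal × 3 g = 51.5 g.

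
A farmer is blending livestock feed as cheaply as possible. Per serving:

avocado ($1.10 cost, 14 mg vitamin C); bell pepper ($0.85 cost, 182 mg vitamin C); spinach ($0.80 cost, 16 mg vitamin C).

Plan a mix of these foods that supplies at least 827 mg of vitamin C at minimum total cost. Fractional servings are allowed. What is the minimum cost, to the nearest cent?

Cost per mg of vitamin C: bell pepper $0.0047, spinach $0.0500, avocado $0.0786.
With no serving limits, use only bell pepper: 827 mg / 182 mg = 4.544 servings × $0.85 = $3.86.

$3.86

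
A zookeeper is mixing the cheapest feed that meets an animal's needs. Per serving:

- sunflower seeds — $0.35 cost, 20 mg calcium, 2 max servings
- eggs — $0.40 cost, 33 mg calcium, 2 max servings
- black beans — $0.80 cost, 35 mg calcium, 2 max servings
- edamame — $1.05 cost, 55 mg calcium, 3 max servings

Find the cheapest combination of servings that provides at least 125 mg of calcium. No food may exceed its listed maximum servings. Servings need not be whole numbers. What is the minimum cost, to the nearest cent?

Cost per mg of calcium: eggs $0.0121, sunflower seeds $0.0175, edamame $0.0191, black beans $0.0229.
Take 2 servings of eggs: +66.0 mg calcium for $0.80 (total $0.80, still need 59.0 mg).
Take 2 servings of sunflower seeds: +40.0 mg calcium for $0.70 (total $1.50, still need 19.0 mg).
Take 0.3455 servings of edamame: +19.0 mg calcium for $0.36 (total $1.86, still need 0.0 mg).
Greedy by cheapest-per-mg is optimal for a single linear constraint, so the minimum cost is $1.86.

$1.86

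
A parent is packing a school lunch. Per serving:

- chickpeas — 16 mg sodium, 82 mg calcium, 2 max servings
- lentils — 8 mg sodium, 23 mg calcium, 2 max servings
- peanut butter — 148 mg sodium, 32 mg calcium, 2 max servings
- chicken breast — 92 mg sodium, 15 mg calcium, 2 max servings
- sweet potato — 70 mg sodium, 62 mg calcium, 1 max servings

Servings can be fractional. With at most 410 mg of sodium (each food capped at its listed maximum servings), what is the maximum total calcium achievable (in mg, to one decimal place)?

335.1 mg

Calcium per mg sodium: chickpeas 5.125, lentils 2.875, sweet potato 0.8857, peanut butter 0.2162, chicken breast 0.163.
Take 2 servings of chickpeas: uses 32 mg sodium, +164.0 mg calcium (running total 164.0 mg).
Take 2 servings of lentils: uses 16 mg sodium, +46.0 mg calcium (running total 210.0 mg).
Take 1 serving of sweet potato: uses 70 mg sodium, +62.0 mg calcium (running total 272.0 mg).
Take 1.973 servings of peanut butter: uses 292 mg sodium, +63.1 mg calcium (running total 335.1 mg).
Filling greedily by calcium-per-mg sodium is optimal for one linear limit, giving 335.1 mg.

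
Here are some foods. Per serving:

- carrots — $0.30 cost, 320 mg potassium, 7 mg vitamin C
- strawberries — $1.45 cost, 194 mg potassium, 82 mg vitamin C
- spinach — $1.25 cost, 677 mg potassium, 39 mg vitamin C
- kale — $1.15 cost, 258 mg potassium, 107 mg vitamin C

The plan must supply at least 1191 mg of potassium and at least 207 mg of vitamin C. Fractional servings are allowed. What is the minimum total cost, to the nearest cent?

A basic optimal solution has at most two foods positive. Try each food alone and each pair with both targets met exactly.
carrots only: max(1191/320, 207/7) = 29.57 servings → $8.87.
strawberries only: max(1191/194, 207/82) = 6.139 servings → $8.90.
spinach only: max(1191/677, 207/39) = 5.308 servings → $6.63.
kale only: max(1191/258, 207/107) = 4.616 servings → $5.31.
carrots + strawberries with both tight: 2.311 servings and 2.327 servings → $4.07.
carrots + spinach with both targets exact would need a negative amount; discard.
carrots + kale with both tight: 2.283 servings and 1.785 servings → $2.74.
strawberries + spinach with both tight: 1.954 servings and 1.199 servings → $4.33.
strawberries + kale: intersection lies outside the first quadrant.
spinach + kale with both tight: 1.187 servings and 1.502 servings → $3.21.
Cheapest feasible corner: $2.74.

$2.74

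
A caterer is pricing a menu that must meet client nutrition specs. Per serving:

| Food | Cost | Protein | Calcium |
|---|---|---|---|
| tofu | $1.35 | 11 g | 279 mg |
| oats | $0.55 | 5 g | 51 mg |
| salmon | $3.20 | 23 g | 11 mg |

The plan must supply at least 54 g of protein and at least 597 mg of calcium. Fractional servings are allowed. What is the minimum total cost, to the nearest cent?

At the optimum either one food covers both requirements or two foods hit both targets exactly; no other combination can be cheaper.
tofu only: max(54/11, 597/279) = 4.909 servings → $6.63.
oats only: max(54/5, 597/51) = 11.71 servings → $6.44.
salmon only: max(54/23, 597/11) = 54.27 servings → $173.67.
tofu + oats with both tight: 0.277 servings and 10.19 servings → $5.98.
tofu + salmon with both tight: 2.087 servings and 1.35 servings → $7.14.
oats + salmon: intersection lies outside the first quadrant.
So the least-cost plan costs $5.98.

$5.98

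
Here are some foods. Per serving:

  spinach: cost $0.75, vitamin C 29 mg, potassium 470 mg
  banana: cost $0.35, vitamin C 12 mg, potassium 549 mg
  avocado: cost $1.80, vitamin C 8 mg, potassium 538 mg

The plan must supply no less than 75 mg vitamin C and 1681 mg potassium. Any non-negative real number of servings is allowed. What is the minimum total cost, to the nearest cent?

$1.99

With two linear requirements the optimum uses one or two foods; enumerate the corners.
spinach only: max(75/29, 1681/470) = 3.577 servings → $2.68.
banana only: max(75/12, 1681/549) = 6.25 servings → $2.19.
avocado only: max(75/8, 1681/538) = 9.375 servings → $16.88.
spinach + banana with both tight: 2.043 servings and 1.313 servings → $1.99.
spinach + avocado with both tight: 2.272 servings and 1.14 servings → $3.76.
banana + avocado: the both-tight solution has a negative serving — not a feasible corner.
So the least-cost plan costs $1.99.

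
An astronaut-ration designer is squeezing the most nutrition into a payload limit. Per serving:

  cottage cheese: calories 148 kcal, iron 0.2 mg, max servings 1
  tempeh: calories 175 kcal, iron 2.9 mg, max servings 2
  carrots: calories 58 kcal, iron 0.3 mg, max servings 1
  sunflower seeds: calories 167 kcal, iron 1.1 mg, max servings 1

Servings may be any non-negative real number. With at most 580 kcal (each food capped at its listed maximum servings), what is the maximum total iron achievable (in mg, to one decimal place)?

7.2 mg

Iron per kcal: tempeh 0.01657, sunflower seeds 0.006587, carrots 0.005172, cottage cheese 0.001351.
Take 2 servings of tempeh: uses 350 kcal, +5.8 mg iron (running total 5.8 mg).
Take 1 serving of sunflower seeds: uses 167 kcal, +1.1 mg iron (running total 6.9 mg).
Take 1 serving of carrots: uses 58 kcal, +0.3 mg iron (running total 7.2 mg).
Take 0.03378 servings of cottage cheese: uses 5 kcal, +0.0 mg iron (running total 7.2 mg).
Filling greedily by iron-per-kcal is optimal for one linear limit, giving 7.2 mg.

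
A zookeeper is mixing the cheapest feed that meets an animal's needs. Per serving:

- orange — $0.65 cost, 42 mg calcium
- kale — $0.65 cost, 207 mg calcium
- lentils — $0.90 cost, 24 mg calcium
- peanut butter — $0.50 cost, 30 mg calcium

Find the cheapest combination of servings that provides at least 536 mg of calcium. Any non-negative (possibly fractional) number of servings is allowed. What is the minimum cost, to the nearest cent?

$1.68

Cost per mg of calcium: kale $0.0031, orange $0.0155, peanut butter $0.0167, lentils $0.0375.
With no serving limits, use only kale: 536 mg / 207 mg = 2.589 servings × $0.65 = $1.68.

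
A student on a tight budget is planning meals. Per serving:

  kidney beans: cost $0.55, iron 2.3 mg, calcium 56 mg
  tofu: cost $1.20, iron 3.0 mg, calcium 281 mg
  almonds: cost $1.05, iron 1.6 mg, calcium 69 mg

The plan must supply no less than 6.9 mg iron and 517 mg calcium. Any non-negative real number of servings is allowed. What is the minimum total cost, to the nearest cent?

$2.46

Check every corner: each single food scaled to meet both minima, and each pair solved so both constraints bind.
kidney beans only: max(6.9/2.3, 517/56) = 9.232 servings → $5.08.
tofu only: max(6.9/3.0, 517/281) = 2.3 servings → $2.76.
almonds only: max(6.9/1.6, 517/69) = 7.493 servings → $7.87.
kidney beans + tofu with both tight: 0.811 servings and 1.678 servings → $2.46.
kidney beans + almonds: the both-tight solution has a negative serving — not a feasible corner.
tofu + almonds with both tight: 1.447 servings and 1.599 servings → $3.42.
So the least-cost plan costs $2.46.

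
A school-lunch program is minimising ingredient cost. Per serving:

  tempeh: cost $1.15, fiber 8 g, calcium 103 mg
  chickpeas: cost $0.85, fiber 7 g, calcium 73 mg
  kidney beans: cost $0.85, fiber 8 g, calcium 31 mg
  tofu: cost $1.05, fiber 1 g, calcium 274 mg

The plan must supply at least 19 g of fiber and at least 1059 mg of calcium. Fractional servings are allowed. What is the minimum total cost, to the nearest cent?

$5.34

At the optimum either one food covers both requirements or two foods hit both targets exactly; no other combination can be cheaper.
tempeh only: max(19/8, 1059/103) = 10.28 servings → $11.82.
chickpeas only: max(19/7, 1059/73) = 14.51 servings → $12.33.
kidney beans only: max(19/8, 1059/31) = 34.16 servings → $29.04.
tofu only: max(19/1, 1059/274) = 19 servings → $19.95.
tempeh + chickpeas with both targets exact would need a negative amount; discard.
tempeh + kidney beans: intersection lies outside the first quadrant.
tempeh + tofu with both tight: 1.985 servings and 3.119 servings → $5.56.
chickpeas + kidney beans with both targets exact would need a negative amount; discard.
chickpeas + tofu with both tight: 2.248 servings and 3.266 servings → $5.34.
kidney beans + tofu with both tight: 1.919 servings and 3.648 servings → $5.46.
Cheapest feasible corner: $5.34.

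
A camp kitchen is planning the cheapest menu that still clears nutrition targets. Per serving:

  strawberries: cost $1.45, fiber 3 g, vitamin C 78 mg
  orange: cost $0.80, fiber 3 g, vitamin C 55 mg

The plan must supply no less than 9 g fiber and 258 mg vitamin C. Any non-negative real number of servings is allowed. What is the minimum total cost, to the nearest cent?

$3.75

Compare the cost at each extreme point of the feasible region.
strawberries only: max(9/3, 258/78) = 3.308 servings → $4.80.
orange only: max(9/3, 258/55) = 4.691 servings → $3.75.
strawberries + orange: the both-tight solution has a negative serving — not a feasible corner.
The minimum over all feasible corners is $3.75.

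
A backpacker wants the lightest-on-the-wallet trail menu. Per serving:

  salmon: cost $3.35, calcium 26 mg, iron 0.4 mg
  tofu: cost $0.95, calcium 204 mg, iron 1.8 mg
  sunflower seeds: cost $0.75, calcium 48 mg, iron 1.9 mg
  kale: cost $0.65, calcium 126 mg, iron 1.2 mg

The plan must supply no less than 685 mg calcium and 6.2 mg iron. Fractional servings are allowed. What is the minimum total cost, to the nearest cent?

salmon only: max(685/26, 6.2/0.4) = 26.35 servings → $88.26.
tofu only: max(685/204, 6.2/1.8) = 3.444 servings → $3.27.
sunflower seeds only: max(685/48, 6.2/1.9) = 14.27 servings → $10.70.
kale only: max(685/126, 6.2/1.2) = 5.437 servings → $3.53.
salmon + tofu with both tight: 0.9138 servings and 3.241 servings → $6.14.
salmon + sunflower seeds: intersection lies outside the first quadrant.
salmon + kale with both targets exact would need a negative amount; discard.
tofu + sunflower seeds with both tight: 3.333 servings and 0.1056 servings → $3.25.
tofu + kale with both tight: 2.267 servings and 1.767 servings → $3.30.
sunflower seeds + kale with both targets exact would need a negative amount; discard.
Cheapest feasible corner: $3.25.

$3.25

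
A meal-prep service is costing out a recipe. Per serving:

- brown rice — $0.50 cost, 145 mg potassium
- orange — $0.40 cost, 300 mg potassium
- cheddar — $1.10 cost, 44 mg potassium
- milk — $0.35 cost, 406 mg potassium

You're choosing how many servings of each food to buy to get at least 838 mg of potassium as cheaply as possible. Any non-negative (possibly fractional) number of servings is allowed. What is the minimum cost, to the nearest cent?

$0.72

Cost per mg of potassium: milk $0.0009, orange $0.0013, brown rice $0.0034, cheddar $0.0250.
With no serving limits, use only milk: 838 mg / 406 mg = 2.064 servings × $0.35 = $0.72.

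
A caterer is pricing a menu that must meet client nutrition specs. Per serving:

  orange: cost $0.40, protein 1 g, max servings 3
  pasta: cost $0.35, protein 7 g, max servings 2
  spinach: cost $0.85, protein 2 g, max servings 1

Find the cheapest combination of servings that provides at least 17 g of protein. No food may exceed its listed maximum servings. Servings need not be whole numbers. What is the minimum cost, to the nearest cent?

Cost per g of protein: pasta $0.0500, orange $0.4000, spinach $0.4250.
Take 2 servings of pasta: +14.0 g protein for $0.70 (total $0.70, still need 3.0 g).
Take 3 servings of orange: +3.0 g protein for $1.20 (total $1.90, still need 0.0 g).
Filling from the cheapest source first is optimal under one linear minimum: $1.90.

$1.90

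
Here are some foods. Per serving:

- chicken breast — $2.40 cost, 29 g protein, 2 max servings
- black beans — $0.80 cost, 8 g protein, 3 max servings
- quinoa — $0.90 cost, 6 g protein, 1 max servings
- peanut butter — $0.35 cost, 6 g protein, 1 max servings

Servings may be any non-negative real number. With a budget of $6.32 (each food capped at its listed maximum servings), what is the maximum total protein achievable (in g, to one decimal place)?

75.7 g

Protein per dollar: peanut butter 17.14, chicken breast 12.08, black beans 10, quinoa 6.667.
Take 1 serving of peanut butter: spends $0.35, +6.0 g protein (running total 6.0 g).
Take 2 servings of chicken breast: spends $4.80, +58.0 g protein (running total 64.0 g).
Take 1.462 servings of black beans: spends $1.17, +11.7 g protein (running total 75.7 g).
Greedy by best ratio exhausts the cost allowance optimally: 75.7 g.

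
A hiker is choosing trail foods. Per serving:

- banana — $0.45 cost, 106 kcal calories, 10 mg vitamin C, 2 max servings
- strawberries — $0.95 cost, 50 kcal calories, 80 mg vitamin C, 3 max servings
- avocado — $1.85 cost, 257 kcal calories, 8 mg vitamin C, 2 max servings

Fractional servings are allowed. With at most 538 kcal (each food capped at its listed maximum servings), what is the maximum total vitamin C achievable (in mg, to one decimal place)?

Vitamin C per kcal: strawberries 1.6, banana 0.09434, avocado 0.03113.
Take 3 servings of strawberries: uses 150 kcal, +240.0 mg vitamin C (running total 240.0 mg).
Take 2 servings of banana: uses 212 kcal, +20.0 mg vitamin C (running total 260.0 mg).
Take 0.6848 servings of avocado: uses 176 kcal, +5.5 mg vitamin C (running total 265.5 mg).
Filling greedily by vitamin C-per-kcal is optimal for one linear limit, giving 265.5 mg.

265.5 mg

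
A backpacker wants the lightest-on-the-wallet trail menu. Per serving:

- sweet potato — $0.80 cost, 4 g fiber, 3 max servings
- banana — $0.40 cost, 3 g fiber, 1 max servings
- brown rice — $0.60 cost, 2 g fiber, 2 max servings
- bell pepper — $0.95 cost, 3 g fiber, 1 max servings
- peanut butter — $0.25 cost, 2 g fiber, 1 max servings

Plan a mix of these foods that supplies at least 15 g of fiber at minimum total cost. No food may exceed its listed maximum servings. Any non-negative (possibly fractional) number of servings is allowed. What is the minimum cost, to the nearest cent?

$2.65

Cost per g of fiber: peanut butter $0.1250, banana $0.1333, sweet potato $0.2000, brown rice $0.3000, bell pepper $0.3167.
Take 1 serving of peanut butter: +2.0 g fiber for $0.25 (total $0.25, still need 13.0 g).
Take 1 serving of banana: +3.0 g fiber for $0.40 (total $0.65, still need 10.0 g).
Take 2.5 servings of sweet potato: +10.0 g fiber for $2.00 (total $2.65, still need 0.0 g).
Greedy by cheapest-per-g is optimal for a single linear constraint, so the minimum cost is $2.65.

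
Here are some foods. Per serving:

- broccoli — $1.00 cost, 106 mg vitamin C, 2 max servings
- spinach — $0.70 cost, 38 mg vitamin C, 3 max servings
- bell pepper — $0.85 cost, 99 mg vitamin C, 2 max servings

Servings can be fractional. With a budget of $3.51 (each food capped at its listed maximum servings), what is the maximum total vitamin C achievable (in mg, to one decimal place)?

389.9 mg

Vitamin C per dollar: bell pepper 116.5, broccoli 106, spinach 54.29.
Take 2 servings of bell pepper: spends $1.70, +198.0 mg vitamin C (running total 198.0 mg).
Take 1.81 servings of broccoli: spends $1.81, +191.9 mg vitamin C (running total 389.9 mg).
Greedy by best ratio exhausts the cost allowance optimally: 389.9 mg.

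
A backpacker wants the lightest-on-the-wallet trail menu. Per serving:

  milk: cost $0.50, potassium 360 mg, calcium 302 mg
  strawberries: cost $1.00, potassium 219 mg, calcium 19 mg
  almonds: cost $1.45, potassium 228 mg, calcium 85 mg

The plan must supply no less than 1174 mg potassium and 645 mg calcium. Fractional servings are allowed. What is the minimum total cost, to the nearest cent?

At the optimum either one food covers both requirements or two foods hit both targets exactly; no other combination can be cheaper.
milk only: max(1174/360, 645/302) = 3.261 servings → $1.63.
strawberries only: max(1174/219, 645/19) = 33.95 servings → $33.95.
almonds only: max(1174/228, 645/85) = 7.588 servings → $11.00.
milk + strawberries with both tight: 2.006 servings and 2.063 servings → $3.07.
milk + almonds with both tight: 1.236 servings and 3.198 servings → $5.26.
strawberries + almonds: intersection lies outside the first quadrant.
The minimum over all feasible corners is $1.63.

$1.63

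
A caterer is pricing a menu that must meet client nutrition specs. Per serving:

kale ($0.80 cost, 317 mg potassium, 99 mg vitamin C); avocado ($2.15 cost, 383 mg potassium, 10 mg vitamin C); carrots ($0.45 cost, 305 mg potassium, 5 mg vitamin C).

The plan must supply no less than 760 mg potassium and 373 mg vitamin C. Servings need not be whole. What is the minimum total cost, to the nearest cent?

A basic optimal solution has at most two foods positive. Try each food alone and each pair with both targets met exactly.
kale only: max(760/317, 373/99) = 3.768 servings → $3.01.
avocado only: max(760/383, 373/10) = 37.3 servings → $80.19.
carrots only: max(760/305, 373/5) = 74.6 servings → $33.57.
kale + avocado: the both-tight solution has a negative serving — not a feasible corner.
kale + carrots: the both-tight solution has a negative serving — not a feasible corner.
avocado + carrots with both targets exact would need a negative amount; discard.
So the least-cost plan costs $3.01.

$3.01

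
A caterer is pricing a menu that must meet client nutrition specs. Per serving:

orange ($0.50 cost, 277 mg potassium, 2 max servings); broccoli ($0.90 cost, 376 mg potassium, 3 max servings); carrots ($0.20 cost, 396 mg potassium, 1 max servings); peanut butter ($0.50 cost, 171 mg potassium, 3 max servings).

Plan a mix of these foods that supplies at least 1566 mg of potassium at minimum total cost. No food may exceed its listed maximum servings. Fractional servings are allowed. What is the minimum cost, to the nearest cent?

$2.67

Cost per mg of potassium: carrots $0.0005, orange $0.0018, broccoli $0.0024, peanut butter $0.0029.
Take 1 serving of carrots: +396.0 mg potassium for $0.20 (total $0.20, still need 1170.0 mg).
Take 2 servings of orange: +554.0 mg potassium for $1.00 (total $1.20, still need 616.0 mg).
Take 1.638 servings of broccoli: +616.0 mg potassium for $1.47 (total $2.67, still need 0.0 mg).
Filling from the cheapest source first is optimal under one linear minimum: $2.67.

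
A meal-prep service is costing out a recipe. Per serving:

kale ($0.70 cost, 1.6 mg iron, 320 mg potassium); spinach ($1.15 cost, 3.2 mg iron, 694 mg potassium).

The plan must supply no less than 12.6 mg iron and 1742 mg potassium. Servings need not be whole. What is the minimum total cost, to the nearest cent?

Two binding constraints pin down two serving amounts, so the optimal mix uses at most two foods. The candidates are each food alone (scaled to the tighter of iron/potassium) and each pair with both constraints tight.
kale only: max(12.6/1.6, 1742/320) = 7.875 servings → $5.51.
spinach only: max(12.6/3.2, 1742/694) = 3.938 servings → $4.53.
kale + spinach with both targets exact would need a negative amount; discard.
The minimum over all feasible corners is $4.53.

$4.53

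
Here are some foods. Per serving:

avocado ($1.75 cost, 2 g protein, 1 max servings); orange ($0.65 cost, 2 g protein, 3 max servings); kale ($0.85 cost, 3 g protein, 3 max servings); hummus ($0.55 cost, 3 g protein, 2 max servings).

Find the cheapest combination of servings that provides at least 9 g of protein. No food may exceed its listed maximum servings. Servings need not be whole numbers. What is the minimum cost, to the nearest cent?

$1.95

Cost per g of protein: hummus $0.1833, kale $0.2833, orange $0.3250, avocado $0.8750.
Take 2 servings of hummus: +6.0 g protein for $1.10 (total $1.10, still need 3.0 g).
Take 1 serving of kale: +3.0 g protein for $0.85 (total $1.95, still need 0.0 g).
Greedy by cheapest-per-g is optimal for a single linear constraint, so the minimum cost is $1.95.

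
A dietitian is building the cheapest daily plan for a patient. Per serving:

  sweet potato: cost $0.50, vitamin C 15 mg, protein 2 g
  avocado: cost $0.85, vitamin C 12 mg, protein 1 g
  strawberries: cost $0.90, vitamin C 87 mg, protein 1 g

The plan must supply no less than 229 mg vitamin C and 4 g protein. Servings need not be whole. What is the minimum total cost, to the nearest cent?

$2.63

With two linear requirements the optimum uses one or two foods; enumerate the corners.
sweet potato only: max(229/15, 4/2) = 15.27 servings → $7.63.
avocado only: max(229/12, 4/1) = 19.08 servings → $16.22.
strawberries only: max(229/87, 4/1) = 4 servings → $3.60.
sweet potato + avocado: intersection lies outside the first quadrant.
sweet potato + strawberries with both tight: 0.7484 servings and 2.503 servings → $2.63.
avocado + strawberries with both tight: 1.587 servings and 2.413 servings → $3.52.
So the least-cost plan costs $2.63.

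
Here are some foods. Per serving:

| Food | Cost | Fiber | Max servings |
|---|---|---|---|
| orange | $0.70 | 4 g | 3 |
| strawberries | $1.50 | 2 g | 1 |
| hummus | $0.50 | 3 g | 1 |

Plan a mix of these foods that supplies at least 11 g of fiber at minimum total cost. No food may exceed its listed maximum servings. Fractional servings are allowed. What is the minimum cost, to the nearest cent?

Cost per g of fiber: hummus $0.1667, orange $0.1750, strawberries $0.7500.
Take 1 serving of hummus: +3.0 g fiber for $0.50 (total $0.50, still need 8.0 g).
Take 2 servings of orange: +8.0 g fiber for $1.40 (total $1.90, still need 0.0 g).
Greedy by cheapest-per-g is optimal for a single linear constraint, so the minimum cost is $1.90.

$1.90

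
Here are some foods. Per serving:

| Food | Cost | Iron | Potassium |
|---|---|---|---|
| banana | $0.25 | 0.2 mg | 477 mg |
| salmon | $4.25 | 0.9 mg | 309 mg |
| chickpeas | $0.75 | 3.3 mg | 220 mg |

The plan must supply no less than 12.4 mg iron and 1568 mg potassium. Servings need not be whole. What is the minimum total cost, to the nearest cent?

$3.15

An LP optimum is at a vertex; with two nutrient constraints at most two foods are used. Check each candidate.
banana only: max(12.4/0.2, 1568/477) = 62 servings → $15.50.
salmon only: max(12.4/0.9, 1568/309) = 13.78 servings → $58.56.
chickpeas only: max(12.4/3.3, 1568/220) = 7.127 servings → $5.35.
banana + salmon: intersection lies outside the first quadrant.
banana + chickpeas with both tight: 1.599 servings and 3.661 servings → $3.15.
salmon + chickpeas with both tight: 2.977 servings and 2.946 servings → $14.86.
Cheapest feasible corner: $3.15.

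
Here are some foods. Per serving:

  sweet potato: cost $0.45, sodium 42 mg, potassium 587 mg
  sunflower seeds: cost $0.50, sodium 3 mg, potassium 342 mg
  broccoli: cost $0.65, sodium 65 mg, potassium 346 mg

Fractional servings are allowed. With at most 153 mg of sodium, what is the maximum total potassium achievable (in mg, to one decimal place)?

Potassium per mg sodium: sunflower seeds 114, sweet potato 13.98, broccoli 5.323.
With no serving limits, spend the whole sodium allowance on sunflower seeds: 153 mg / 3 mg × 342 mg = 17442.0 mg.

17442.0 mg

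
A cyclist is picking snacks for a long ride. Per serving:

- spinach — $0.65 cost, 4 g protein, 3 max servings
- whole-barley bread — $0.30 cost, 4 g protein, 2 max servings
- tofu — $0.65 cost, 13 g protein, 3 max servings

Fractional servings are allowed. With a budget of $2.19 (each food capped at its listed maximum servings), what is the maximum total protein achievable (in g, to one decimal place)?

Protein per dollar: tofu 20, whole-barley bread 13.33, spinach 6.154.
Take 3 servings of tofu: spends $1.95, +39.0 g protein (running total 39.0 g).
Take 0.8 servings of whole-barley bread: spends $0.24, +3.2 g protein (running total 42.2 g).
Filling greedily by protein-per-dollar is optimal for one linear limit, giving 42.2 g.

42.2 g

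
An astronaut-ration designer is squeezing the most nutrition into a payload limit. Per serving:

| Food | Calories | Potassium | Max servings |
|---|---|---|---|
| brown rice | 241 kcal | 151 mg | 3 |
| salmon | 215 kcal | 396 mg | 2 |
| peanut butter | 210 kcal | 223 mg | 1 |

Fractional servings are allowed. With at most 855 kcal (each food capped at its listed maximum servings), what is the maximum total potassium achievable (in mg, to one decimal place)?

1149.7 mg

Potassium per kcal: salmon 1.842, peanut butter 1.062, brown rice 0.6266.
Take 2 servings of salmon: uses 430 kcal, +792.0 mg potassium (running total 792.0 mg).
Take 1 serving of peanut butter: uses 210 kcal, +223.0 mg potassium (running total 1015.0 mg).
Take 0.8921 servings of brown rice: uses 215 kcal, +134.7 mg potassium (running total 1149.7 mg).
Filling greedily by potassium-per-kcal is optimal for one linear limit, giving 1149.7 mg.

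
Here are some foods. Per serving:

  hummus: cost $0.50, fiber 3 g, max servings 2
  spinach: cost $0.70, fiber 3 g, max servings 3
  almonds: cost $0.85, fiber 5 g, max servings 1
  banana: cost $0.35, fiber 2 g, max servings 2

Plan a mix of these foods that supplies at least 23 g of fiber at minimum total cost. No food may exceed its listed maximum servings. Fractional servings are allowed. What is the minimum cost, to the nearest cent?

Cost per g of fiber: hummus $0.1667, almonds $0.1700, banana $0.1750, spinach $0.2333.
Take 2 servings of hummus: +6.0 g fiber for $1.00 (total $1.00, still need 17.0 g).
Take 1 serving of almonds: +5.0 g fiber for $0.85 (total $1.85, still need 12.0 g).
Take 2 servings of banana: +4.0 g fiber for $0.70 (total $2.55, still need 8.0 g).
Take 2.667 servings of spinach: +8.0 g fiber for $1.87 (total $4.42, still need 0.0 g).
Filling from the cheapest source first is optimal under one linear minimum: $4.42.

$4.42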